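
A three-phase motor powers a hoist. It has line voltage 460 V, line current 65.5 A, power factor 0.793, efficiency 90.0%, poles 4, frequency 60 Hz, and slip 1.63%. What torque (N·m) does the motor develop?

201 N·m

P_in = √3·V·I·cosφ = 1.732 × 460 × 65.5 × 0.793 = 41383 W
P_out = η·P_in = 0.9 × 41383 = 37245 W
n_s = 120×60/4 = 1800 rpm; n = 1800×(1−0.0163) = 1771 rpm
ω = 2π×1771/60 = 185.5 rad/s
τ = P_out/ω = 37245/185.5 = 201 N·m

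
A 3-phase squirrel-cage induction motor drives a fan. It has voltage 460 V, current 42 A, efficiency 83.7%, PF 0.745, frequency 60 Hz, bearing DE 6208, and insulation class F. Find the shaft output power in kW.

20.9 kW

P_in = √3·V·I·cosφ = 1.732 × 460 × 42 × 0.745 = 24929 W
P_out = η·P_in = 0.837 × 24929 = 20866 W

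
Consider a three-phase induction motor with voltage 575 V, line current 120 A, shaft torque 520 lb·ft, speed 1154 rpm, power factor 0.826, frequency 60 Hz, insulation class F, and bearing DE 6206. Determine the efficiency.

τ = 520 lb·ft × 1.356 = 705.1 N·m
ω = 2π × 1154/60 = 120.8 rad/s; P_out = τω = 705.1 × 120.8 = 85176 W
P_in = √3·V_L·I_L·cosφ = 1.732 × 575 × 120 × 0.826 = 98714 W
η = P_out / P_in = 85176 / 98714 = 0.863 = 86.3%

86.3 %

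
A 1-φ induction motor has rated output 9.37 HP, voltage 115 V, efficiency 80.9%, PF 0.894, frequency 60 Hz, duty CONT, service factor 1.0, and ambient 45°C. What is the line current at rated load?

84 A

P_out = 9.37 × 746 = 6990 W
P_in = P_out / η = 6990 / 0.809 = 8640 W
I = P_in / (V·cosφ) = 8640 / (115 × 0.894) = 84 A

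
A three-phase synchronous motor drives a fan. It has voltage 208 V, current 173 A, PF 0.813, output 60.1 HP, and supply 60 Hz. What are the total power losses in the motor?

5840 W

P_in = √3·V·I·cosφ = 1.732×208×173×0.813 = 50670 W
P_out = 60.1×746 = 44835 W
Losses = P_in − P_out = 50670 − 44835 = 5835 W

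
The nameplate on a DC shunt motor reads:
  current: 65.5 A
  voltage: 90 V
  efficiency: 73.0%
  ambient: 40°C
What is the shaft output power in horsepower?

5.77 HP

P_in = V·I = 90 × 65.5 = 5895 W
P_out = η·P_in = 0.73 × 5895 = 4303 W
= 4303/746 = 5.77 HP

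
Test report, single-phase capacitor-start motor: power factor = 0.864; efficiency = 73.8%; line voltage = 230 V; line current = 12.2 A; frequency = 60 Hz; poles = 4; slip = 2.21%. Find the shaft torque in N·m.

9.71 N·m

P_in = V·I·cosφ = 230 × 12.2 × 0.864 = 2424 W
P_out = η·P_in = 0.738 × 2424 = 1789 W
n_s = 120×60/4 = 1800 rpm; n = 1800×(1−0.0221) = 1760 rpm
ω = 2π×1760/60 = 184.3 rad/s
τ = P_out/ω = 1789/184.3 = 9.71 N·m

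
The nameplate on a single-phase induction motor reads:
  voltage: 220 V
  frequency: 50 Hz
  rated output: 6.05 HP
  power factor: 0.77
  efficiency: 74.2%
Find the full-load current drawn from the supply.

35.9 A

P_out = 6.05 × 746 = 4513 W
P_in = P_out / η = 4513 / 0.742 = 6082 W
I = P_in / (V·cosφ) = 6082 / (220 × 0.77) = 35.9 A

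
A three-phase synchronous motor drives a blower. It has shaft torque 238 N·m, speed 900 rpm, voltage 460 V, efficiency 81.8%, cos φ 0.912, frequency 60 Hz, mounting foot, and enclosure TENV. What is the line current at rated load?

ω = 2π×900/60 = 94.25 rad/s; P_out = τω = 238 × 94.25 = 22432 W
P_in = P_out / η = 22432 / 0.818 = 27423 W
I_L = P_in / (√3·V_L·cosφ) = 27423 / (1.732 × 460 × 0.912) = 37.7 A

37.7 A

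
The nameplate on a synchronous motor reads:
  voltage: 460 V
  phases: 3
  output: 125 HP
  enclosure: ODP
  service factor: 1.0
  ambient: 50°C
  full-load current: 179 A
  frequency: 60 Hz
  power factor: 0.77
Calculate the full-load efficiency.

84.9 %

P_out = 125 × 746 = 93250 W
P_in = √3·V_L·I_L·cosφ = 1.732 × 460 × 179 × 0.77 = 109812 W
η = P_out / P_in = 93250 / 109812 = 0.849 = 84.9%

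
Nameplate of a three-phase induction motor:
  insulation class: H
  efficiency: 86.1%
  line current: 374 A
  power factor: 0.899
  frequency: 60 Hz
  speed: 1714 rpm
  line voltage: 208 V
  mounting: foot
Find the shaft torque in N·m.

581 N·m

P_in = √3·V·I·cosφ = 1.732 × 208 × 374 × 0.899 = 121127 W
P_out = η·P_in = 0.861 × 121127 = 104290 W
n = 1714 rpm
ω = 2π×1714/60 = 179.5 rad/s
τ = P_out/ω = 104290/179.5 = 581 N·m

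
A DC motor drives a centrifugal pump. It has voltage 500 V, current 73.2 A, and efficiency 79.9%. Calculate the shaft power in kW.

29.2 kW

P_in = V·I = 500 × 73.2 = 36600 W
P_out = η·P_in = 0.799 × 36600 = 29243 W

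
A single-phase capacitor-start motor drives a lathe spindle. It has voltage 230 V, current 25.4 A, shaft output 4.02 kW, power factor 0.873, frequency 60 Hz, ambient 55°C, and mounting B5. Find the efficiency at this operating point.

78.8 %

P_out = 4.02 kW = 4020 W
P_in = V·I·cosφ = 230 × 25.4 × 0.873 = 5100 W
η = P_out / P_in = 4020 / 5100 = 0.788 = 78.8%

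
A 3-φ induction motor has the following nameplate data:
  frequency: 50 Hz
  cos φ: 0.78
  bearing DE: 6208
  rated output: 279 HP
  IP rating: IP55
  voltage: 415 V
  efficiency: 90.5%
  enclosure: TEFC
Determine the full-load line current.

410 A

P_out = 279 × 746 = 208134 W
P_in = P_out / η = 208134 / 0.905 = 229982 W
I_L = P_in / (√3·V_L·cosφ) = 229982 / (1.732 × 415 × 0.78) = 410 A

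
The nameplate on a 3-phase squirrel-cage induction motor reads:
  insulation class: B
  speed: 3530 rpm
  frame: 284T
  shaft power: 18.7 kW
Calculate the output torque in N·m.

50.6 N·m

ω = 2π × 3530/60 = 369.7 rad/s
τ = P/ω = 18700/369.7 = 50.6 N·m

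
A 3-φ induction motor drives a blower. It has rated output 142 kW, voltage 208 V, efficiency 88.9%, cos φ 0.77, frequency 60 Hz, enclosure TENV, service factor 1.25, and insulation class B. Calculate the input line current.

576 A

P_out = 142 kW = 142000 W
P_in = P_out / η = 142000 / 0.889 = 159730 W
I_L = P_in / (√3·V_L·cosφ) = 159730 / (1.732 × 208 × 0.77) = 576 A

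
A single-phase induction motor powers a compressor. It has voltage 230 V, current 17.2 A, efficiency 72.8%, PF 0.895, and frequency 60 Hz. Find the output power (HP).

3.46 HP

P_in = V·I·cosφ = 230 × 17.2 × 0.895 = 3541 W
P_out = η·P_in = 0.728 × 3541 = 2578 W
= 2578/746 = 3.46 HP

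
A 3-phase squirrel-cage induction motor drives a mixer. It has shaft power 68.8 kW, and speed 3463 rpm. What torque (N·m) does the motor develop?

190 N·m

ω = 2π × 3463/60 = 362.6 rad/s
τ = P/ω = 68800/362.6 = 190 N·m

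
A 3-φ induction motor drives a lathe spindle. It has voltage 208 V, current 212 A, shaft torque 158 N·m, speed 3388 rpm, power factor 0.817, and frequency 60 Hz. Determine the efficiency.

89.8 %

ω = 2π × 3388/60 = 354.8 rad/s; P_out = τω = 158 × 354.8 = 56058 W
P_in = √3·V_L·I_L·cosφ = 1.732 × 208 × 212 × 0.817 = 62398 W
η = P_out / P_in = 56058 / 62398 = 0.898 = 89.8%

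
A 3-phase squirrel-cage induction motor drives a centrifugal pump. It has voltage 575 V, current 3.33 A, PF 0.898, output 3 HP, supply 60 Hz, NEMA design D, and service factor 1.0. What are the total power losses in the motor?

740 W

P_in = √3·V·I·cosφ = 1.732×575×3.33×0.898 = 2978 W
P_out = 3×746 = 2238 W
Losses = P_in − P_out = 2978 − 2238 = 740 W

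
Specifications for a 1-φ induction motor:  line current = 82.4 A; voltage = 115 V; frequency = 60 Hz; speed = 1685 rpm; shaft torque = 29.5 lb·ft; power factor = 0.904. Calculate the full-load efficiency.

82.4 %

τ = 29.5 lb·ft × 1.356 = 40 N·m
ω = 2π × 1685/60 = 176.5 rad/s; P_out = τω = 40 × 176.5 = 7060 W
P_in = V·I·cosφ = 115 × 82.4 × 0.904 = 8566 W
η = P_out / P_in = 7060 / 8566 = 0.824 = 82.4%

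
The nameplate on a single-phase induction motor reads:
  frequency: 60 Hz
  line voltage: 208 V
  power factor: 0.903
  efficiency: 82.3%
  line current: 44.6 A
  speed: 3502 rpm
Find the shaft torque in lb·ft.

P_in = V·I·cosφ = 208 × 44.6 × 0.903 = 8377 W
P_out = η·P_in = 0.823 × 8377 = 6894 W
n = 3502 rpm
ω = 2π×3502/60 = 366.7 rad/s
τ = P_out/ω = 6894/366.7 = 18.8 N·m
In lb·ft: 18.8/1.356 = 13.9 lb·ft

13.9 lb·ft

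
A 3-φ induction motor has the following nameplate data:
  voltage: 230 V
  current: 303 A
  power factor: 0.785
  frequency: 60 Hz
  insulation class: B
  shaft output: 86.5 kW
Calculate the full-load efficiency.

91.3 %

P_out = 86.5 kW = 86500 W
P_in = √3·V_L·I_L·cosφ = 1.732 × 230 × 303 × 0.785 = 94752 W
η = P_out / P_in = 86500 / 94752 = 0.913 = 91.3%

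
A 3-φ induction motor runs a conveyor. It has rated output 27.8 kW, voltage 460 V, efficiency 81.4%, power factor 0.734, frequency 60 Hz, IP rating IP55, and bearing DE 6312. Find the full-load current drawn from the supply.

58.4 A

P_out = 27.8 kW = 27800 W
P_in = P_out / η = 27800 / 0.814 = 34152 W
I_L = P_in / (√3·V_L·cosφ) = 34152 / (1.732 × 460 × 0.734) = 58.4 A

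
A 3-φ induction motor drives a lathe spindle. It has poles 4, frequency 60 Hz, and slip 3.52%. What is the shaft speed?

n_s = 120f/p = 120×60/4 = 1800 rpm
n = n_s(1 − s) = 1800 × (1 − 0.0352) = 1737 rpm

1737 rpm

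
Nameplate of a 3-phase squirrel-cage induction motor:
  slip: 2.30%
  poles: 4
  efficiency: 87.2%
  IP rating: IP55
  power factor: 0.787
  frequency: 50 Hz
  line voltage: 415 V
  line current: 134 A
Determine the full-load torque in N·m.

P_in = √3·V·I·cosφ = 1.732 × 415 × 134 × 0.787 = 75801 W
P_out = η·P_in = 0.872 × 75801 = 66098 W
n_s = 120×50/4 = 1500 rpm; n = 1500×(1−0.023) = 1466 rpm
ω = 2π×1466/60 = 153.5 rad/s
τ = P_out/ω = 66098/153.5 = 431 N·m

431 N·m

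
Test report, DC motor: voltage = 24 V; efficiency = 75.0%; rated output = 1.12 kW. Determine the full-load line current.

62.2 A

P_out = 1.12 kW = 1120 W
P_in = P_out / η = 1120 / 0.750 = 1493 W
I = P_in / V = 1493 / 24 = 62.2 A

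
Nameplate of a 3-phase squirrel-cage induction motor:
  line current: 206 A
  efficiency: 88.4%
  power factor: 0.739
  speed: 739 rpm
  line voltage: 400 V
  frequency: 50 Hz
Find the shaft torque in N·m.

P_in = √3·V·I·cosφ = 1.732 × 400 × 206 × 0.739 = 105468 W
P_out = η·P_in = 0.884 × 105468 = 93234 W
n = 739 rpm
ω = 2π×739/60 = 77.39 rad/s
τ = P_out/ω = 93234/77.39 = 1200 N·m

1200 N·m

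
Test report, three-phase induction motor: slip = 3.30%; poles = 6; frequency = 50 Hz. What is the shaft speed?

967 rpm

n_s = 120f/p = 120×50/6 = 1000 rpm
n = n_s(1 − s) = 1000 × (1 − 0.033) = 967 rpm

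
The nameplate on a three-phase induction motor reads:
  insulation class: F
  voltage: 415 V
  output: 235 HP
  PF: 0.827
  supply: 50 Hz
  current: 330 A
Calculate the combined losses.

20.9 kW

P_in = √3·V·I·cosφ = 1.732×415×330×0.827 = 196162 W
P_out = 235×746 = 175310 W
Losses = P_in − P_out = 196162 − 175310 = 20852 W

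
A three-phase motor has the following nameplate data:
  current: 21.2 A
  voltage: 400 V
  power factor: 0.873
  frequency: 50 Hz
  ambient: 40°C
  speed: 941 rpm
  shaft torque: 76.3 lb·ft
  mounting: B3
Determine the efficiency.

79.5 %

τ = 76.3 lb·ft × 1.356 = 103.5 N·m
ω = 2π × 941/60 = 98.54 rad/s; P_out = τω = 103.5 × 98.54 = 10199 W
P_in = √3·V_L·I_L·cosφ = 1.732 × 400 × 21.2 × 0.873 = 12822 W
η = P_out / P_in = 10199 / 12822 = 0.795 = 79.5%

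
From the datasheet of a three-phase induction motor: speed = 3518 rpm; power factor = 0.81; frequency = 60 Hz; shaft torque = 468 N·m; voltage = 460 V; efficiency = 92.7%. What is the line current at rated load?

288 A

ω = 2π×3518/60 = 368.4 rad/s; P_out = τω = 468 × 368.4 = 172411 W
P_in = P_out / η = 172411 / 0.927 = 185988 W
I_L = P_in / (√3·V_L·cosφ) = 185988 / (1.732 × 460 × 0.81) = 288 A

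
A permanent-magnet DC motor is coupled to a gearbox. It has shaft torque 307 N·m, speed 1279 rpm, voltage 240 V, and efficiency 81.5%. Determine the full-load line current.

210 A

ω = 2π×1279/60 = 133.9 rad/s; P_out = τω = 307 × 133.9 = 41107 W
P_in = P_out / η = 41107 / 0.815 = 50438 W
I = P_in / V = 50438 / 240 = 210 A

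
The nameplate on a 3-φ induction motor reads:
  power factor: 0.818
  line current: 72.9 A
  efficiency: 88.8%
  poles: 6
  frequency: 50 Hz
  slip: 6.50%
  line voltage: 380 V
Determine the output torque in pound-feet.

P_in = √3·V·I·cosφ = 1.732 × 380 × 72.9 × 0.818 = 39248 W
P_out = η·P_in = 0.888 × 39248 = 34852 W
n_s = 120×50/6 = 1000 rpm; n = 1000×(1−0.065) = 935 rpm
ω = 2π×935/60 = 97.91 rad/s
τ = P_out/ω = 34852/97.91 = 356 N·m
In lb·ft: 356/1.356 = 263 lb·ft

263 lb·ft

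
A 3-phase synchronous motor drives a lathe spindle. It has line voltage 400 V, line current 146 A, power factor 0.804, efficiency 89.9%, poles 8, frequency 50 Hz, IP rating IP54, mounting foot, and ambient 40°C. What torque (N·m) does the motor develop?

P_in = √3·V·I·cosφ = 1.732 × 400 × 146 × 0.804 = 81324 W
P_out = η·P_in = 0.899 × 81324 = 73110 W
n = n_s = 120×50/8 = 750 rpm (synchronous)
ω = 2π×750/60 = 78.54 rad/s
τ = P_out/ω = 73110/78.54 = 931 N·m

931 N·m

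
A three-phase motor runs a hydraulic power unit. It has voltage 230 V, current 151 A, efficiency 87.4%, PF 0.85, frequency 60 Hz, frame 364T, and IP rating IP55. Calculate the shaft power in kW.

44.7 kW

P_in = √3·V·I·cosφ = 1.732 × 230 × 151 × 0.85 = 51130 W
P_out = η·P_in = 0.874 × 51130 = 44688 W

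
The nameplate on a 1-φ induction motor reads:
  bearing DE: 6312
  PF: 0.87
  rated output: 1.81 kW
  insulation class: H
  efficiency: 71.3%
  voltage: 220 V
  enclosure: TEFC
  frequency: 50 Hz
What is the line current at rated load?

P_out = 1.81 kW = 1810 W
P_in = P_out / η = 1810 / 0.713 = 2539 W
I = P_in / (V·cosφ) = 2539 / (220 × 0.87) = 13.3 A

13.3 A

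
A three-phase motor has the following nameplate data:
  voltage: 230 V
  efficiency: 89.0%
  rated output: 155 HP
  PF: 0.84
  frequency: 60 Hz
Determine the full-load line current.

P_out = 155 × 746 = 115630 W
P_in = P_out / η = 115630 / 0.890 = 129921 W
I_L = P_in / (√3·V_L·cosφ) = 129921 / (1.732 × 230 × 0.84) = 388 A

388 A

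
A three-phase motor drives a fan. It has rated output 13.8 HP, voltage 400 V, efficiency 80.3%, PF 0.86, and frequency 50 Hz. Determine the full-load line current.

21.5 A

P_out = 13.8 × 746 = 10295 W
P_in = P_out / η = 10295 / 0.803 = 12821 W
I_L = P_in / (√3·V_L·cosφ) = 12821 / (1.732 × 400 × 0.86) = 21.5 A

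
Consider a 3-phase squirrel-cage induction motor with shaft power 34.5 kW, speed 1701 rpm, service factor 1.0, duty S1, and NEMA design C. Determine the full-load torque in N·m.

ω = 2π × 1701/60 = 178.1 rad/s
τ = P/ω = 34500/178.1 = 194 N·m

194 N·m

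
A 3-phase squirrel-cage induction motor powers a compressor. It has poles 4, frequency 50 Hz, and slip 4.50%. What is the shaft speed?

1432 rpm

n_s = 120f/p = 120×50/4 = 1500 rpm
n = n_s(1 − s) = 1500 × (1 − 0.045) = 1432 rpm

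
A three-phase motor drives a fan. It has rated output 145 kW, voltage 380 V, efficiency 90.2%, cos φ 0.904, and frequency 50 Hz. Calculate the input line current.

270 A

P_out = 145 kW = 145000 W
P_in = P_out / η = 145000 / 0.902 = 160754 W
I_L = P_in / (√3·V_L·cosφ) = 160754 / (1.732 × 380 × 0.904) = 270 A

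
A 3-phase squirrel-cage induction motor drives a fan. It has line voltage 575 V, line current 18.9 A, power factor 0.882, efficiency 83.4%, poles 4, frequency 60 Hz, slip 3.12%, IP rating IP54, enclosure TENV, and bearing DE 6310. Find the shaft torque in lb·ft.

P_in = √3·V·I·cosφ = 1.732 × 575 × 18.9 × 0.882 = 16601 W
P_out = η·P_in = 0.834 × 16601 = 13845 W
n_s = 120×60/4 = 1800 rpm; n = 1800×(1−0.0312) = 1744 rpm
ω = 2π×1744/60 = 182.6 rad/s
τ = P_out/ω = 13845/182.6 = 75.82 N·m
In lb·ft: 75.82/1.356 = 55.9 lb·ft

55.9 lb·ft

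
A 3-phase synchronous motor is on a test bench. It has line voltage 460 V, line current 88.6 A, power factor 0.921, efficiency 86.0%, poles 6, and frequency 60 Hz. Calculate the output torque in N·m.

445 N·m

P_in = √3·V·I·cosφ = 1.732 × 460 × 88.6 × 0.921 = 65013 W
P_out = η·P_in = 0.86 × 65013 = 55911 W
n = n_s = 120×60/6 = 1200 rpm (synchronous)
ω = 2π×1200/60 = 125.7 rad/s
τ = P_out/ω = 55911/125.7 = 445 N·m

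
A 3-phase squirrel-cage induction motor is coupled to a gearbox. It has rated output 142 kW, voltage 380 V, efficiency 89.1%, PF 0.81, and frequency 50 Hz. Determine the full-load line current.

299 A

P_out = 142 kW = 142000 W
P_in = P_out / η = 142000 / 0.891 = 159371 W
I_L = P_in / (√3·V_L·cosφ) = 159371 / (1.732 × 380 × 0.81) = 299 A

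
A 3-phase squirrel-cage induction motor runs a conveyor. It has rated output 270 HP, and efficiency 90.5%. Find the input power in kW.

223 kW

P_out = 270 × 746 = 201420 W
P_in = P_out/η = 201420/0.905 = 222564 W = 223 kW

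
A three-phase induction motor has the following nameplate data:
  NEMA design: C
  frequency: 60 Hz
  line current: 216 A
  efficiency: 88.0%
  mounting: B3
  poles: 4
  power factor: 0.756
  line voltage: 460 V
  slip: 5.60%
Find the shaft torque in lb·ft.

P_in = √3·V·I·cosφ = 1.732 × 460 × 216 × 0.756 = 130101 W
P_out = η·P_in = 0.88 × 130101 = 114489 W
n_s = 120×60/4 = 1800 rpm; n = 1800×(1−0.056) = 1699 rpm
ω = 2π×1699/60 = 177.9 rad/s
τ = P_out/ω = 114489/177.9 = 643.6 N·m
In lb·ft: 643.6/1.356 = 475 lb·ft

475 lb·ft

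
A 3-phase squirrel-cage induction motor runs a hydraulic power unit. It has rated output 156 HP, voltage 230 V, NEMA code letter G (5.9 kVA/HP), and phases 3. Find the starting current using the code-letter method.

S_LR = 5.9 × 156 = 920.4 kVA
I_LR = S_LR/(√3·V_L) = 920400/(1.732×230) = 2310 A

2310 A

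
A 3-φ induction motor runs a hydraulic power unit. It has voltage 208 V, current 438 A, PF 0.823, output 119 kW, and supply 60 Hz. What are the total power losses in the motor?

P_in = √3·V·I·cosφ = 1.732×208×438×0.823 = 129863 W
P_out = 119000 W
Losses = P_in − P_out = 129863 − 119000 = 10863 W

10.9 kW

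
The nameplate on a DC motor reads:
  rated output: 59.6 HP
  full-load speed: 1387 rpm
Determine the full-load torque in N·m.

306 N·m

P_out = 59.6 × 746 = 44462 W
ω = 2π × 1387/60 = 145.2 rad/s
τ = P_out/ω = 44462/145.2 = 306 N·m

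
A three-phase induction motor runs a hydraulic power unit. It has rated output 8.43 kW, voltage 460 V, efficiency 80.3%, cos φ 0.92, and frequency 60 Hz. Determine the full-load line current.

14.3 A

P_out = 8.43 kW = 8430 W
P_in = P_out / η = 8430 / 0.803 = 10498 W
I_L = P_in / (√3·V_L·cosφ) = 10498 / (1.732 × 460 × 0.92) = 14.3 A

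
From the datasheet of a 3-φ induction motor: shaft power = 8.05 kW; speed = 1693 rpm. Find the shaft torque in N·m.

ω = 2π × 1693/60 = 177.3 rad/s
τ = P/ω = 8050/177.3 = 45.4 N·m

45.4 N·m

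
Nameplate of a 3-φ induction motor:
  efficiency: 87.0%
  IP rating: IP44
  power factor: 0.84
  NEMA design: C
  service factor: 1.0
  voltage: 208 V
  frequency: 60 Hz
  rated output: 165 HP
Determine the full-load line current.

468 A

P_out = 165 × 746 = 123090 W
P_in = P_out / η = 123090 / 0.870 = 141483 W
I_L = P_in / (√3·V_L·cosφ) = 141483 / (1.732 × 208 × 0.84) = 468 A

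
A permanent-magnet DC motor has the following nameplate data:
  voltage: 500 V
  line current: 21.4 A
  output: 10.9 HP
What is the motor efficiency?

P_out = 10.9 × 746 = 8131 W
P_in = V·I = 500 × 21.4 = 10700 W
η = P_out / P_in = 8131 / 10700 = 0.760 = 76.0%

76.0 %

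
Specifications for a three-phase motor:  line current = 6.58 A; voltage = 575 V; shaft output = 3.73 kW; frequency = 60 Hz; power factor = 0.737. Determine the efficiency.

P_out = 3.73 kW = 3730 W
P_in = √3·V_L·I_L·cosφ = 1.732 × 575 × 6.58 × 0.737 = 4830 W
η = P_out / P_in = 3730 / 4830 = 0.772 = 77.2%

77.2 %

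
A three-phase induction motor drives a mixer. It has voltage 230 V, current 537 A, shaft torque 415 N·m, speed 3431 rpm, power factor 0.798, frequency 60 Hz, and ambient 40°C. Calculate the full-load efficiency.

ω = 2π × 3431/60 = 359.3 rad/s; P_out = τω = 415 × 359.3 = 149110 W
P_in = √3·V_L·I_L·cosφ = 1.732 × 230 × 537 × 0.798 = 170708 W
η = P_out / P_in = 149110 / 170708 = 0.873 = 87.3%

87.3 %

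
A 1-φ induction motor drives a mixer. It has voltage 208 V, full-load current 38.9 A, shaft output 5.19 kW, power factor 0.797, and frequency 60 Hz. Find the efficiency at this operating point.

P_out = 5.19 kW = 5190 W
P_in = V·I·cosφ = 208 × 38.9 × 0.797 = 6449 W
η = P_out / P_in = 5190 / 6449 = 0.805 = 80.5%

80.5 %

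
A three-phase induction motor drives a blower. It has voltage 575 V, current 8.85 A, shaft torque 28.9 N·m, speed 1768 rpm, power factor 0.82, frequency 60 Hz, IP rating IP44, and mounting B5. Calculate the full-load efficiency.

ω = 2π × 1768/60 = 185.1 rad/s; P_out = τω = 28.9 × 185.1 = 5349 W
P_in = √3·V_L·I_L·cosφ = 1.732 × 575 × 8.85 × 0.82 = 7227 W
η = P_out / P_in = 5349 / 7227 = 0.740 = 74.0%

74.0 %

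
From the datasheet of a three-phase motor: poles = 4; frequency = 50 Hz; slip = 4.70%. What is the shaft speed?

n_s = 120f/p = 120×50/4 = 1500 rpm
n = n_s(1 − s) = 1500 × (1 − 0.047) = 1430 rpm

1430 rpm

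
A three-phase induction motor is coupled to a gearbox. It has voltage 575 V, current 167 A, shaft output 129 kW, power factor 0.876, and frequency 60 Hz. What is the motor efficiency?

88.5 %

P_out = 129 kW = 129000 W
P_in = √3·V_L·I_L·cosφ = 1.732 × 575 × 167 × 0.876 = 145692 W
η = P_out / P_in = 129000 / 145692 = 0.885 = 88.5%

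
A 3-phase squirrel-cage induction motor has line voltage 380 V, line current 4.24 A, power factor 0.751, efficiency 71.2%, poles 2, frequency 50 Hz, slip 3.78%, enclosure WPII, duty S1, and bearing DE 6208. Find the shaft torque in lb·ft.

3.64 lb·ft

P_in = √3·V·I·cosφ = 1.732 × 380 × 4.24 × 0.751 = 2096 W
P_out = η·P_in = 0.712 × 2096 = 1492 W
n_s = 120×50/2 = 3000 rpm; n = 3000×(1−0.0378) = 2887 rpm
ω = 2π×2887/60 = 302.3 rad/s
τ = P_out/ω = 1492/302.3 = 4.935 N·m
In lb·ft: 4.935/1.356 = 3.64 lb·ft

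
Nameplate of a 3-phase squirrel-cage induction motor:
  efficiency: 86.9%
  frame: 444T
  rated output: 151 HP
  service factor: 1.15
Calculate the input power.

P_out = 151 × 746 = 112646 W
P_in = P_out/η = 112646/0.869 = 129627 W = 130 kW

130 kW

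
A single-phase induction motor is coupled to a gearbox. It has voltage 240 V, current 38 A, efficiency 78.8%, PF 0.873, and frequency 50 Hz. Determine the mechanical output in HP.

8.41 HP

P_in = V·I·cosφ = 240 × 38 × 0.873 = 7962 W
P_out = η·P_in = 0.788 × 7962 = 6274 W
= 6274/746 = 8.41 HP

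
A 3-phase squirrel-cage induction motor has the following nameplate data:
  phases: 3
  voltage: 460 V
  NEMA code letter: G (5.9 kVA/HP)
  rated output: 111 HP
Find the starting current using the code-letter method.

822 A

S_LR = 5.9 × 111 = 654.9 kVA
I_LR = S_LR/(√3·V_L) = 654900/(1.732×460) = 822 A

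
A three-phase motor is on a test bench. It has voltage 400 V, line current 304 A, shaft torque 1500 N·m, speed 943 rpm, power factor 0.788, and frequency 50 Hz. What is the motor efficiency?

ω = 2π × 943/60 = 98.75 rad/s; P_out = τω = 1500 × 98.75 = 148125 W
P_in = √3·V_L·I_L·cosφ = 1.732 × 400 × 304 × 0.788 = 165962 W
η = P_out / P_in = 148125 / 165962 = 0.893 = 89.3%

89.3 %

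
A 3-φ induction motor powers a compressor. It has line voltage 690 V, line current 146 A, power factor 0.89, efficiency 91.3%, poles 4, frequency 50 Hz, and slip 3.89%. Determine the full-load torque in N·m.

P_in = √3·V·I·cosφ = 1.732 × 690 × 146 × 0.89 = 155289 W
P_out = η·P_in = 0.913 × 155289 = 141779 W
n_s = 120×50/4 = 1500 rpm; n = 1500×(1−0.0389) = 1442 rpm
ω = 2π×1442/60 = 151 rad/s
τ = P_out/ω = 141779/151 = 939 N·m

939 N·m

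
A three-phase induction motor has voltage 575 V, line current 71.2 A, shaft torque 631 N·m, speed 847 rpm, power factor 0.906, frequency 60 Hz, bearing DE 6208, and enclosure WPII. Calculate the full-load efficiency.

87.1 %

ω = 2π × 847/60 = 88.7 rad/s; P_out = τω = 631 × 88.7 = 55970 W
P_in = √3·V_L·I_L·cosφ = 1.732 × 575 × 71.2 × 0.906 = 64243 W
η = P_out / P_in = 55970 / 64243 = 0.871 = 87.1%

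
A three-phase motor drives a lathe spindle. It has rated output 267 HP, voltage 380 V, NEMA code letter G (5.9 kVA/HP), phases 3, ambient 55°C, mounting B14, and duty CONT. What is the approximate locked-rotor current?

2390 A

S_LR = 5.9 × 267 = 1575.3 kVA
I_LR = S_LR/(√3·V_L) = 1575300/(1.732×380) = 2390 A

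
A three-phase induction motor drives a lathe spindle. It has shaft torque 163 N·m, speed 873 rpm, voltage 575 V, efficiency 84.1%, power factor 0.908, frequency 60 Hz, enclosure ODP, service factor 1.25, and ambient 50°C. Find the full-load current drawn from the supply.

ω = 2π×873/60 = 91.42 rad/s; P_out = τω = 163 × 91.42 = 14901 W
P_in = P_out / η = 14901 / 0.841 = 17718 W
I_L = P_in / (√3·V_L·cosφ) = 17718 / (1.732 × 575 × 0.908) = 19.6 A

19.6 A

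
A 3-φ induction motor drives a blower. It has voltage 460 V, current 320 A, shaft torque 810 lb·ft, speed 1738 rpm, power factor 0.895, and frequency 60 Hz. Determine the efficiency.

τ = 810 lb·ft × 1.356 = 1098 N·m
ω = 2π × 1738/60 = 182 rad/s; P_out = τω = 1098 × 182 = 199836 W
P_in = √3·V_L·I_L·cosφ = 1.732 × 460 × 320 × 0.895 = 228181 W
η = P_out / P_in = 199836 / 228181 = 0.876 = 87.6%

87.6 %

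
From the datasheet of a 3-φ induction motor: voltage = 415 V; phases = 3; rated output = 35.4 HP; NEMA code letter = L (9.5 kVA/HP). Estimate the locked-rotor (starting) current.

S_LR = 9.5 × 35.4 = 336.3 kVA
I_LR = S_LR/(√3·V_L) = 336300/(1.732×415) = 468 A

468 A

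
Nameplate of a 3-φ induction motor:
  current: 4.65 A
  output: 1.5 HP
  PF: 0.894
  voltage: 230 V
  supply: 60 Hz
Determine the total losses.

537 W

P_in = √3·V·I·cosφ = 1.732×230×4.65×0.894 = 1656 W
P_out = 1.5×746 = 1119 W
Losses = P_in − P_out = 1656 − 1119 = 537 W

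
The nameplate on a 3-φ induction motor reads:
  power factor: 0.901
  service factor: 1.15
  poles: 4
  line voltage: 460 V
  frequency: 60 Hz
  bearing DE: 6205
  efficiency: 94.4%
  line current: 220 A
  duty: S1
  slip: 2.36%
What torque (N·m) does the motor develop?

P_in = √3·V·I·cosφ = 1.732 × 460 × 220 × 0.901 = 157926 W
P_out = η·P_in = 0.944 × 157926 = 149082 W
n_s = 120×60/4 = 1800 rpm; n = 1800×(1−0.0236) = 1758 rpm
ω = 2π×1758/60 = 184.1 rad/s
τ = P_out/ω = 149082/184.1 = 810 N·m

810 N·m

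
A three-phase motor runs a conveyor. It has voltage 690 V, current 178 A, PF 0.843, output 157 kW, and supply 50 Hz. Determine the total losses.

P_in = √3·V·I·cosφ = 1.732×690×178×0.843 = 179327 W
P_out = 157000 W
Losses = P_in − P_out = 179327 − 157000 = 22327 W

22.3 kW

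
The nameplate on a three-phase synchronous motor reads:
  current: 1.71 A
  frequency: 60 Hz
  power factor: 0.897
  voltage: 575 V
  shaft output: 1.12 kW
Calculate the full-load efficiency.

P_out = 1.12 kW = 1120 W
P_in = √3·V_L·I_L·cosφ = 1.732 × 575 × 1.71 × 0.897 = 1528 W
η = P_out / P_in = 1120 / 1528 = 0.733 = 73.3%

73.3 %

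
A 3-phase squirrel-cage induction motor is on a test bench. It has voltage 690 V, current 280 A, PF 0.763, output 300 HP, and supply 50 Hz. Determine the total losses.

P_in = √3·V·I·cosφ = 1.732×690×280×0.763 = 255317 W
P_out = 300×746 = 223800 W
Losses = P_in − P_out = 255317 − 223800 = 31517 W

31.5 kW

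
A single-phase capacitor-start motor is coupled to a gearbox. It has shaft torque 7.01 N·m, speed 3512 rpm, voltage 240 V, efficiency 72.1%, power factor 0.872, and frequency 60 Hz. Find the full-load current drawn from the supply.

17.1 A

ω = 2π×3512/60 = 367.8 rad/s; P_out = τω = 7.01 × 367.8 = 2578 W
P_in = P_out / η = 2578 / 0.721 = 3576 W
I = P_in / (V·cosφ) = 3576 / (240 × 0.872) = 17.1 A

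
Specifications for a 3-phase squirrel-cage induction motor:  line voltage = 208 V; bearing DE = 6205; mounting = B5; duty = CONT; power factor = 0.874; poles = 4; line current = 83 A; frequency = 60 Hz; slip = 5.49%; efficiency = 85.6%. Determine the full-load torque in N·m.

126 N·m

P_in = √3·V·I·cosφ = 1.732 × 208 × 83 × 0.874 = 26134 W
P_out = η·P_in = 0.856 × 26134 = 22371 W
n_s = 120×60/4 = 1800 rpm; n = 1800×(1−0.0549) = 1701 rpm
ω = 2π×1701/60 = 178.1 rad/s
τ = P_out/ω = 22371/178.1 = 126 N·m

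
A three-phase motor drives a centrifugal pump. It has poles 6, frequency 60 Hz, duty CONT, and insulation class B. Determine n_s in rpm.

1200 rpm

n_s = 120f/p = 120×60/6 = 1200 rpm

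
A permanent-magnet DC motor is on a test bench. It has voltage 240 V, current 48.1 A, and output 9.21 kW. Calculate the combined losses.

P_in = V·I = 240×48.1 = 11544 W
P_out = 9210 W
Losses = P_in − P_out = 11544 − 9210 = 2334 W

2330 W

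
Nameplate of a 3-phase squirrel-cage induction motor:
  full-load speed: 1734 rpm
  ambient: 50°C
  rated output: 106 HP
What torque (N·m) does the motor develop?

P_out = 106 × 746 = 79076 W
ω = 2π × 1734/60 = 181.6 rad/s
τ = P_out/ω = 79076/181.6 = 435 N·m

435 N·m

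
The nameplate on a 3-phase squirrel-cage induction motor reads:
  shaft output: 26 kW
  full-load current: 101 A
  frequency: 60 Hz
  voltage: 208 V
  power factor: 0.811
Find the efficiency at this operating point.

P_out = 26 kW = 26000 W
P_in = √3·V_L·I_L·cosφ = 1.732 × 208 × 101 × 0.811 = 29509 W
η = P_out / P_in = 26000 / 29509 = 0.881 = 88.1%

88.1 %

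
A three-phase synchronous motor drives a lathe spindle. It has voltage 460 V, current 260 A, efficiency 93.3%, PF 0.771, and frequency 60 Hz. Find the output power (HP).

P_in = √3·V·I·cosφ = 1.732 × 460 × 260 × 0.771 = 159710 W
P_out = η·P_in = 0.933 × 159710 = 149009 W
= 149009/746 = 200 HP

200 HP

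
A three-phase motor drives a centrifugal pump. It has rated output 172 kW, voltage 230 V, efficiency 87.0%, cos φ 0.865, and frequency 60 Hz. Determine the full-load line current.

P_out = 172 kW = 172000 W
P_in = P_out / η = 172000 / 0.870 = 197701 W
I_L = P_in / (√3·V_L·cosφ) = 197701 / (1.732 × 230 × 0.865) = 574 A

574 A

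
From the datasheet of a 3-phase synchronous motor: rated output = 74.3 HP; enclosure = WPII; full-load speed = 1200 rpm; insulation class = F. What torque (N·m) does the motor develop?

P_out = 74.3 × 746 = 55428 W
ω = 2π × 1200/60 = 125.7 rad/s
τ = P_out/ω = 55428/125.7 = 441 N·m

441 N·m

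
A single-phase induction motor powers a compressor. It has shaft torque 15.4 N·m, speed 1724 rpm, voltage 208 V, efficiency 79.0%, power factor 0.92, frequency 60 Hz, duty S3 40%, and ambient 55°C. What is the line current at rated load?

ω = 2π×1724/60 = 180.5 rad/s; P_out = τω = 15.4 × 180.5 = 2780 W
P_in = P_out / η = 2780 / 0.790 = 3519 W
I = P_in / (V·cosφ) = 3519 / (208 × 0.92) = 18.4 A

18.4 A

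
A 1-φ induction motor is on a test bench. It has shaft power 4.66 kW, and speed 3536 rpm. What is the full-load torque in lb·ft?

9.28 lb·ft

ω = 2π × 3536/60 = 370.3 rad/s
τ = P/ω = 4660/370.3 = 12.58 N·m
In lb·ft: 12.58/1.356 = 9.28 lb·ft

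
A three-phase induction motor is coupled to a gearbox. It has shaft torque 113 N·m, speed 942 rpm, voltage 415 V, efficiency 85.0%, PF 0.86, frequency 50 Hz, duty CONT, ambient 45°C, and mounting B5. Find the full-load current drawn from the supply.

21.2 A

ω = 2π×942/60 = 98.65 rad/s; P_out = τω = 113 × 98.65 = 11147 W
P_in = P_out / η = 11147 / 0.850 = 13114 W
I_L = P_in / (√3·V_L·cosφ) = 13114 / (1.732 × 415 × 0.86) = 21.2 A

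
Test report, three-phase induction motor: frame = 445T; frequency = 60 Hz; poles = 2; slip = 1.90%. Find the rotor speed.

n_s = 120f/p = 120×60/2 = 3600 rpm
n = n_s(1 − s) = 3600 × (1 − 0.019) = 3532 rpm

3532 rpm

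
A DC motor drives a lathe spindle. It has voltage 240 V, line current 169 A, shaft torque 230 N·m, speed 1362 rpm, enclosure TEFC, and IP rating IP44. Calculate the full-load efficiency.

ω = 2π × 1362/60 = 142.6 rad/s; P_out = τω = 230 × 142.6 = 32798 W
P_in = V·I = 240 × 169 = 40560 W
η = P_out / P_in = 32798 / 40560 = 0.809 = 80.9%

80.9 %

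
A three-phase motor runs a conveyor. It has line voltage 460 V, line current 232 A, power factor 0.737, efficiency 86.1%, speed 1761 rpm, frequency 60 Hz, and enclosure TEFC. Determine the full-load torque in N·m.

P_in = √3·V·I·cosφ = 1.732 × 460 × 232 × 0.737 = 136226 W
P_out = η·P_in = 0.861 × 136226 = 117291 W
n = 1761 rpm
ω = 2π×1761/60 = 184.4 rad/s
τ = P_out/ω = 117291/184.4 = 636 N·m

636 N·m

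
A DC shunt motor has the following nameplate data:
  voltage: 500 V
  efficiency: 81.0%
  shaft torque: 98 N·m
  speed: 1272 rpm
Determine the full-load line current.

32.2 A

ω = 2π×1272/60 = 133.2 rad/s; P_out = τω = 98 × 133.2 = 13054 W
P_in = P_out / η = 13054 / 0.810 = 16116 W
I = P_in / V = 16116 / 500 = 32.2 A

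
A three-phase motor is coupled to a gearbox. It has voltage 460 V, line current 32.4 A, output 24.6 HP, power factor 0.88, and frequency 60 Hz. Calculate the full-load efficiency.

80.8 %

P_out = 24.6 × 746 = 18352 W
P_in = √3·V_L·I_L·cosφ = 1.732 × 460 × 32.4 × 0.88 = 22716 W
η = P_out / P_in = 18352 / 22716 = 0.808 = 80.8%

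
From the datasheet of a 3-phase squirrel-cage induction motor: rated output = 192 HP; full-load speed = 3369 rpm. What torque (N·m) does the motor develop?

406 N·m

P_out = 192 × 746 = 143232 W
ω = 2π × 3369/60 = 352.8 rad/s
τ = P_out/ω = 143232/352.8 = 406 N·m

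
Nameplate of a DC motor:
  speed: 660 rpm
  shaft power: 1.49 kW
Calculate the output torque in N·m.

ω = 2π × 660/60 = 69.12 rad/s
τ = P/ω = 1490/69.12 = 21.6 N·m

21.6 N·m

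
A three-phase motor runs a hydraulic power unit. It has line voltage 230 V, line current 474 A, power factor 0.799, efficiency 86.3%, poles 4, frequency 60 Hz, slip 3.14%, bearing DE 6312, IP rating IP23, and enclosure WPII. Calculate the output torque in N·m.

P_in = √3·V·I·cosφ = 1.732 × 230 × 474 × 0.799 = 150869 W
P_out = η·P_in = 0.863 × 150869 = 130200 W
n_s = 120×60/4 = 1800 rpm; n = 1800×(1−0.0314) = 1743 rpm
ω = 2π×1743/60 = 182.5 rad/s
τ = P_out/ω = 130200/182.5 = 713 N·m

713 N·m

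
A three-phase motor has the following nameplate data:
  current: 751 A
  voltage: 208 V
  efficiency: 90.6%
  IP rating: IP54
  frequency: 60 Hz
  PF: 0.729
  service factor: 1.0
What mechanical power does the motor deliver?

179 kW

P_in = √3·V·I·cosφ = 1.732 × 208 × 751 × 0.729 = 197233 W
P_out = η·P_in = 0.906 × 197233 = 178693 W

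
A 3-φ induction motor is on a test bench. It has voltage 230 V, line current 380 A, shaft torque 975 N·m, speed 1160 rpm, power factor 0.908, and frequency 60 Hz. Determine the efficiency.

86.2 %

ω = 2π × 1160/60 = 121.5 rad/s; P_out = τω = 975 × 121.5 = 118463 W
P_in = √3·V_L·I_L·cosφ = 1.732 × 230 × 380 × 0.908 = 137450 W
η = P_out / P_in = 118463 / 137450 = 0.862 = 86.2%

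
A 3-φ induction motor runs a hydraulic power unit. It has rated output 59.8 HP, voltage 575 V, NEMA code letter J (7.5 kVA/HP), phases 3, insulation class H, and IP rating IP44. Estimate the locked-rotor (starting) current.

S_LR = 7.5 × 59.8 = 448.5 kVA
I_LR = S_LR/(√3·V_L) = 448500/(1.732×575) = 450 A

450 A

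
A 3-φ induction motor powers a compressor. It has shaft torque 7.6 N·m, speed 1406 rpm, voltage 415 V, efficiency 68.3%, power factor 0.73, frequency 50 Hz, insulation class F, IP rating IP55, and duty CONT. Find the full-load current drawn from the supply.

ω = 2π×1406/60 = 147.2 rad/s; P_out = τω = 7.6 × 147.2 = 1119 W
P_in = P_out / η = 1119 / 0.683 = 1638 W
I_L = P_in / (√3·V_L·cosφ) = 1638 / (1.732 × 415 × 0.73) = 3.12 A

3.12 A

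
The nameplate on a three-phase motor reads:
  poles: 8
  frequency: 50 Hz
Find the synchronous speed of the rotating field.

750 rpm

n_s = 120f/p = 120×50/8 = 750 rpm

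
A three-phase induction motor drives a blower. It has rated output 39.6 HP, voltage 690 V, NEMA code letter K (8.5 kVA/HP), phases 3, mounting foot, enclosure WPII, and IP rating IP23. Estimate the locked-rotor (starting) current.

S_LR = 8.5 × 39.6 = 336.6 kVA
I_LR = S_LR/(√3·V_L) = 336600/(1.732×690) = 282 A

282 A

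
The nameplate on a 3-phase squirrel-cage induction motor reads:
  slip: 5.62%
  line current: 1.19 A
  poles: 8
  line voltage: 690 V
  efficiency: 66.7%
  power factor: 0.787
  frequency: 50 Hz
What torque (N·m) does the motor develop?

10.1 N·m

P_in = √3·V·I·cosφ = 1.732 × 690 × 1.19 × 0.787 = 1119 W
P_out = η·P_in = 0.667 × 1119 = 746 W
n_s = 120×50/8 = 750 rpm; n = 750×(1−0.0562) = 708 rpm
ω = 2π×708/60 = 74.14 rad/s
τ = P_out/ω = 746/74.14 = 10.1 N·m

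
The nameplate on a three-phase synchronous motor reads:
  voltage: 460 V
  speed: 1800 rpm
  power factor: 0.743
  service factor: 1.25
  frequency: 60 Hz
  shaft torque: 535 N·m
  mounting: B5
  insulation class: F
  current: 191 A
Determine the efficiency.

89.2 %

ω = 2π × 1800/60 = 188.5 rad/s; P_out = τω = 535 × 188.5 = 100848 W
P_in = √3·V_L·I_L·cosφ = 1.732 × 460 × 191 × 0.743 = 113065 W
η = P_out / P_in = 100848 / 113065 = 0.892 = 89.2%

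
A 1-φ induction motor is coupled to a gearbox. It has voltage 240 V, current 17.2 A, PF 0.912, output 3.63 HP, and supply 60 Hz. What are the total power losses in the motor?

1060 W

P_in = V·I·cosφ = 240×17.2×0.912 = 3765 W
P_out = 3.63×746 = 2708 W
Losses = P_in − P_out = 3765 − 2708 = 1057 W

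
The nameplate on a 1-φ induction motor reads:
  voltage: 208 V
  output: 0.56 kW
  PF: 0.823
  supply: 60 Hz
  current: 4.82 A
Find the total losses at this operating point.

P_in = V·I·cosφ = 208×4.82×0.823 = 825 W
P_out = 560 W
Losses = P_in − P_out = 825 − 560 = 265 W

265 W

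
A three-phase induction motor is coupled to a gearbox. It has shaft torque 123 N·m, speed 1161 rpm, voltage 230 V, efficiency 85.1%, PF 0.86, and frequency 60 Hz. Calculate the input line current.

51.3 A

ω = 2π×1161/60 = 121.6 rad/s; P_out = τω = 123 × 121.6 = 14957 W
P_in = P_out / η = 14957 / 0.851 = 17576 W
I_L = P_in / (√3·V_L·cosφ) = 17576 / (1.732 × 230 × 0.86) = 51.3 A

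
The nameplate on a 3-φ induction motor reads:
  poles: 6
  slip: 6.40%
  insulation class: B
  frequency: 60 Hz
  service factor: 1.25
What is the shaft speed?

1123 rpm

n_s = 120f/p = 120×60/6 = 1200 rpm
n = n_s(1 − s) = 1200 × (1 − 0.064) = 1123 rpm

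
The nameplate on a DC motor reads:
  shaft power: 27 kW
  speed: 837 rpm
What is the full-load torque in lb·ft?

ω = 2π × 837/60 = 87.65 rad/s
τ = P/ω = 27000/87.65 = 308 N·m
In lb·ft: 308/1.356 = 227 lb·ft

227 lb·ft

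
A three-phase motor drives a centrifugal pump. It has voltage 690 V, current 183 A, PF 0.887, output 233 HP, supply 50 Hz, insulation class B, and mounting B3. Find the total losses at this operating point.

20.2 kW

P_in = √3·V·I·cosφ = 1.732×690×183×0.887 = 193987 W
P_out = 233×746 = 173818 W
Losses = P_in − P_out = 193987 − 173818 = 20169 W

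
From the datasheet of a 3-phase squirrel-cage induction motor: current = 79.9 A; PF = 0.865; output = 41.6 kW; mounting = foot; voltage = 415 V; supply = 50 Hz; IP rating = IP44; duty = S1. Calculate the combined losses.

P_in = √3·V·I·cosφ = 1.732×415×79.9×0.865 = 49677 W
P_out = 41600 W
Losses = P_in − P_out = 49677 − 41600 = 8077 W

8.08 kW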